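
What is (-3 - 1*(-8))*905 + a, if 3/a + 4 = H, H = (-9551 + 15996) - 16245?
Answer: 14787699/3268 ≈ 4525.0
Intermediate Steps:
H = -9800 (H = 6445 - 16245 = -9800)
a = -1/3268 (a = 3/(-4 - 9800) = 3/(-9804) = 3*(-1/9804) = -1/3268 ≈ -0.00030600)
(-3 - 1*(-8))*905 + a = (-3 - 1*(-8))*905 - 1/3268 = (-3 + 8)*905 - 1/3268 = 5*905 - 1/3268 = 4525 - 1/3268 = 14787699/3268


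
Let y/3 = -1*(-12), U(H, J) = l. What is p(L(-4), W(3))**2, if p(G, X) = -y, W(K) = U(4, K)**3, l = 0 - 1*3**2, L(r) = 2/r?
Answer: 1296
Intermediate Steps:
l = -9 (l = 0 - 1*9 = 0 - 9 = -9)
U(H, J) = -9
W(K) = -729 (W(K) = (-9)**3 = -729)
y = 36 (y = 3*(-1*(-12)) = 3*12 = 36)
p(G, X) = -36 (p(G, X) = -1*36 = -36)
p(L(-4), W(3))**2 = (-36)**2 = 1296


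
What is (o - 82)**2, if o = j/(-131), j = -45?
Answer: 114425809/17161 ≈ 6667.8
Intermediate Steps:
o = 45/131 (o = -45/(-131) = -45*(-1/131) = 45/131 ≈ 0.34351)
(o - 82)**2 = (45/131 - 82)**2 = (-10697/131)**2 = 114425809/17161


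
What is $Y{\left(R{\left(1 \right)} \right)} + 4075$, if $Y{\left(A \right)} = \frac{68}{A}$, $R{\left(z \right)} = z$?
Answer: $4143$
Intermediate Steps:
$Y{\left(R{\left(1 \right)} \right)} + 4075 = \frac{68}{1} + 4075 = 68 \cdot 1 + 4075 = 68 + 4075 = 4143$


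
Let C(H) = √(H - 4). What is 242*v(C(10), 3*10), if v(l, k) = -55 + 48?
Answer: -1694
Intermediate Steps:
C(H) = √(-4 + H)
v(l, k) = -7
242*v(C(10), 3*10) = 242*(-7) = -1694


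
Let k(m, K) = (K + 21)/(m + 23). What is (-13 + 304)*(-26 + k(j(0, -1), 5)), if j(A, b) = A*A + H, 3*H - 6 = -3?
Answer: -29003/4 ≈ -7250.8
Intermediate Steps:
H = 1 (H = 2 + (⅓)*(-3) = 2 - 1 = 1)
j(A, b) = 1 + A² (j(A, b) = A*A + 1 = A² + 1 = 1 + A²)
k(m, K) = (21 + K)/(23 + m)
(-13 + 304)*(-26 + k(j(0, -1), 5)) = (-13 + 304)*(-26 + (21 + 5)/(23 + (1 + 0²))) = 291*(-26 + 26/(23 + (1 + 0))) = 291*(-26 + 26/(23 + 1)) = 291*(-26 + 26/24) = 291*(-26 + (1/24)*26) = 291*(-26 + 13/12) = 291*(-299/12) = -29003/4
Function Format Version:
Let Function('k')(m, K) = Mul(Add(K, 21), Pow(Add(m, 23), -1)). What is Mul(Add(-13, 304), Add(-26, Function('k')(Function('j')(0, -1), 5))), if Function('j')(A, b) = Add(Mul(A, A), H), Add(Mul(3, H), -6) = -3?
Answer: Rational(-29003, 4) ≈ -7250.8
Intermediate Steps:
H = 1 (H = Add(2, Mul(Rational(1, 3), -3)) = Add(2, -1) = 1)
Function('j')(A, b) = Add(1, Pow(A, 2)) (Function('j')(A, b) = Add(Mul(A, A), 1) = Add(Pow(A, 2), 1) = Add(1, Pow(A, 2)))
Function('k')(m, K) = Mul(Pow(Add(23, m), -1), Add(21, K)) (Function('k')(m, K) = Mul(Add(21, K), Pow(Add(23, m), -1)) = Mul(Pow(Add(23, m), -1), Add(21, K)))
Mul(Add(-13, 304), Add(-26, Function('k')(Function('j')(0, -1), 5))) = Mul(Add(-13, 304), Add(-26, Mul(Pow(Add(23, Add(1, Pow(0, 2))), -1), Add(21, 5)))) = Mul(291, Add(-26, Mul(Pow(Add(23, Add(1, 0)), -1), 26))) = Mul(291, Add(-26, Mul(Pow(Add(23, 1), -1), 26))) = Mul(291, Add(-26, Mul(Pow(24, -1), 26))) = Mul(291, Add(-26, Mul(Rational(1, 24), 26))) = Mul(291, Add(-26, Rational(13, 12))) = Mul(291, Rational(-299, 12)) = Rational(-29003, 4)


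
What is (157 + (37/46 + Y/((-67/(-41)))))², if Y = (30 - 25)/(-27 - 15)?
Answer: 26054378713801/1047234321 ≈ 24879.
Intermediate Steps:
Y = -5/42 (Y = 5/(-42) = 5*(-1/42) = -5/42 ≈ -0.11905)
(157 + (37/46 + Y/((-67/(-41)))))² = (157 + (37/46 - 5/(42*((-67/(-41))))))² = (157 + (37*(1/46) - 5/(42*((-67*(-1/41))))))² = (157 + (37/46 - 5/(42*67/41)))² = (157 + (37/46 - 5/42*41/67))² = (157 + (37/46 - 205/2814))² = (157 + 23672/32361)² = (5104349/32361)² = 26054378713801/1047234321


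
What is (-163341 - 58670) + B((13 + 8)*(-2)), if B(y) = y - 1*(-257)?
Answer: -221796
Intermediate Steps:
B(y) = 257 + y (B(y) = y + 257 = 257 + y)
(-163341 - 58670) + B((13 + 8)*(-2)) = (-163341 - 58670) + (257 + (13 + 8)*(-2)) = -222011 + (257 + 21*(-2)) = -222011 + (257 - 42) = -222011 + 215 = -221796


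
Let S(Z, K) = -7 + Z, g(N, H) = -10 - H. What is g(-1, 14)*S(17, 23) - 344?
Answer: -584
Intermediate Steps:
g(-1, 14)*S(17, 23) - 344 = (-10 - 1*14)*(-7 + 17) - 344 = (-10 - 14)*10 - 344 = -24*10 - 344 = -240 - 344 = -584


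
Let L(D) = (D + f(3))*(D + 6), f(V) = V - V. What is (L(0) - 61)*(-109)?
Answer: 6649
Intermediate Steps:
f(V) = 0
L(D) = D*(6 + D) (L(D) = (D + 0)*(D + 6) = D*(6 + D))
(L(0) - 61)*(-109) = (0*(6 + 0) - 61)*(-109) = (0*6 - 61)*(-109) = (0 - 61)*(-109) = -61*(-109) = 6649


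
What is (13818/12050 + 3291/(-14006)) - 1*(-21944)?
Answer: 1851846614779/84386150 ≈ 21945.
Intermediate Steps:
(13818/12050 + 3291/(-14006)) - 1*(-21944) = (13818*(1/12050) + 3291*(-1/14006)) + 21944 = (6909/6025 - 3291/14006) + 21944 = 76939179/84386150 + 21944 = 1851846614779/84386150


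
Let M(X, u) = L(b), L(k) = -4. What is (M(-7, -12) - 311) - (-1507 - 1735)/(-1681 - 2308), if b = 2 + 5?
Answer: -1259777/3989 ≈ -315.81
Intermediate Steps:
b = 7
M(X, u) = -4
(M(-7, -12) - 311) - (-1507 - 1735)/(-1681 - 2308) = (-4 - 311) - (-1507 - 1735)/(-1681 - 2308) = -315 - (-3242)/(-3989) = -315 - (-3242)*(-1)/3989 = -315 - 1*3242/3989 = -315 - 3242/3989 = -1259777/3989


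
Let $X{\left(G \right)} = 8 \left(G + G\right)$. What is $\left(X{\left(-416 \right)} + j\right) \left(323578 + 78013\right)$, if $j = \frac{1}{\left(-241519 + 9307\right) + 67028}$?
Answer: $- \frac{441535130345655}{165184} \approx -2.673 \cdot 10^{9}$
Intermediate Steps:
$X{\left(G \right)} = 16 G$ ($X{\left(G \right)} = 8 \cdot 2 G = 16 G$)
$j = - \frac{1}{165184}$ ($j = \frac{1}{-232212 + 67028} = \frac{1}{-165184} = - \frac{1}{165184} \approx -6.0539 \cdot 10^{-6}$)
$\left(X{\left(-416 \right)} + j\right) \left(323578 + 78013\right) = \left(16 \left(-416\right) - \frac{1}{165184}\right) \left(323578 + 78013\right) = \left(-6656 - \frac{1}{165184}\right) 401591 = \left(- \frac{1099464705}{165184}\right) 401591 = - \frac{441535130345655}{165184}$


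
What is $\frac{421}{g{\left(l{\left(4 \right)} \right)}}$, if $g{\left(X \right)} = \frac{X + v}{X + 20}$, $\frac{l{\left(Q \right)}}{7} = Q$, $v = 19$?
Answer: $\frac{20208}{47} \approx 429.96$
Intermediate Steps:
$l{\left(Q \right)} = 7 Q$
$g{\left(X \right)} = \frac{19 + X}{20 + X}$ ($g{\left(X \right)} = \frac{X + 19}{X + 20} = \frac{19 + X}{20 + X}$)
$\frac{421}{g{\left(l{\left(4 \right)} \right)}} = \frac{421}{\frac{1}{20 + 7 \cdot 4} \left(19 + 7 \cdot 4\right)} = \frac{421}{\frac{1}{20 + 28} \left(19 + 28\right)} = \frac{421}{\frac{1}{48} \cdot 47} = \frac{421}{\frac{47}{48}} = 421 \cdot \frac{48}{47} = \frac{20208}{47}$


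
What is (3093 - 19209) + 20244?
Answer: 4128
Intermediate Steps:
(3093 - 19209) + 20244 = -16116 + 20244 = 4128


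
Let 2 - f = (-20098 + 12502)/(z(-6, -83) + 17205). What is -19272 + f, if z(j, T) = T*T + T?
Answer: -462684374/24011 ≈ -19270.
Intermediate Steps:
z(j, T) = T + T**2 (z(j, T) = T**2 + T = T + T**2)
f = 55618/24011 (f = 2 - (-20098 + 12502)/(-83*(1 - 83) + 17205) = 2 - (-7596)/(-83*(-82) + 17205) = 2 - (-7596)/(6806 + 17205) = 2 - (-7596)/24011 = 2 - 1*(-7596/24011) = 2 + 7596/24011 = 55618/24011 ≈ 2.3164)
-19272 + f = -19272 + 55618/24011 = -462684374/24011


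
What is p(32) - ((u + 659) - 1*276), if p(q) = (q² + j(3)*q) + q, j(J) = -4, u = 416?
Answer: 129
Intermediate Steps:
p(q) = q² - 3*q (p(q) = (q² - 4*q) + q = q² - 3*q)
p(32) - ((u + 659) - 1*276) = 32*(-3 + 32) - ((416 + 659) - 1*276) = 32*29 - (1075 - 276) = 928 - 1*799 = 928 - 799 = 129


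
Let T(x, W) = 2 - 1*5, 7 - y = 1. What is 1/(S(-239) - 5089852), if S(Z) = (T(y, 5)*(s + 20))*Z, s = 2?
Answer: -1/5074078 ≈ -1.9708e-7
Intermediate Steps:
y = 6 (y = 7 - 1*1 = 7 - 1 = 6)
T(x, W) = -3 (T(x, W) = 2 - 5 = -3)
S(Z) = -66*Z (S(Z) = (-3*(2 + 20))*Z = (-3*22)*Z = -66*Z)
1/(S(-239) - 5089852) = 1/(-66*(-239) - 5089852) = 1/(15774 - 5089852) = 1/(-5074078) = -1/5074078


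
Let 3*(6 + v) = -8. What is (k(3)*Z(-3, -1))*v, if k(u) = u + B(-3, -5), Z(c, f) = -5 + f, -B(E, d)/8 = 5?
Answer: -1924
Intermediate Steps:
B(E, d) = -40 (B(E, d) = -8*5 = -40)
k(u) = -40 + u (k(u) = u - 40 = -40 + u)
v = -26/3 (v = -6 + (⅓)*(-8) = -6 - 8/3 = -26/3 ≈ -8.6667)
(k(3)*Z(-3, -1))*v = ((-40 + 3)*(-5 - 1))*(-26/3) = -37*(-6)*(-26/3) = 222*(-26/3) = -1924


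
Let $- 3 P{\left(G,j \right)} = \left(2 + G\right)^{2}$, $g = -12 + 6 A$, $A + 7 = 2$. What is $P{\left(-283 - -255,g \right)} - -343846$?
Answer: $\frac{1030862}{3} \approx 3.4362 \cdot 10^{5}$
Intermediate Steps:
$A = -5$ ($A = -7 + 2 = -5$)
$g = -42$ ($g = -12 + 6 \left(-5\right) = -12 - 30 = -42$)
$P{\left(G,j \right)} = - \frac{\left(2 + G\right)^{2}}{3}$
$P{\left(-283 - -255,g \right)} - -343846 = - \frac{\left(2 - 28\right)^{2}}{3} - -343846 = - \frac{\left(2 + \left(-283 + 255\right)\right)^{2}}{3} + 343846 = - \frac{\left(2 - 28\right)^{2}}{3} + 343846 = - \frac{\left(-26\right)^{2}}{3} + 343846 = \left(- \frac{1}{3}\right) 676 + 343846 = - \frac{676}{3} + 343846 = \frac{1030862}{3}$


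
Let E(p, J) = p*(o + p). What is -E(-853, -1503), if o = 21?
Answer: -709696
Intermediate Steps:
E(p, J) = p*(21 + p)
-E(-853, -1503) = -(-853)*(21 - 853) = -(-853)*(-832) = -1*709696 = -709696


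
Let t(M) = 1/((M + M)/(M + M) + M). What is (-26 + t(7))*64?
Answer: -1656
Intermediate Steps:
t(M) = 1/(1 + M) (t(M) = 1/((2*M)/((2*M)) + M) = 1/((2*M)*(1/(2*M)) + M) = 1/(1 + M))
(-26 + t(7))*64 = (-26 + 1/(1 + 7))*64 = (-26 + 1/8)*64 = -207/8*64 = -1656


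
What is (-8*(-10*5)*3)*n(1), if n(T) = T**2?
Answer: 1200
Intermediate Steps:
(-8*(-10*5)*3)*n(1) = -8*(-10*5)*3*1**2 = -8*(-5*10)*3*1 = -(-400)*3*1 = -8*(-150)*1 = 1200*1 = 1200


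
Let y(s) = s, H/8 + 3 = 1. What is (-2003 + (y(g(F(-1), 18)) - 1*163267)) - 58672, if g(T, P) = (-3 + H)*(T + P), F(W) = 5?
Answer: -224379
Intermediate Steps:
H = -16 (H = -24 + 8*1 = -24 + 8 = -16)
g(T, P) = -19*P - 19*T (g(T, P) = (-3 - 16)*(T + P) = -19*(P + T) = -19*P - 19*T)
(-2003 + (y(g(F(-1), 18)) - 1*163267)) - 58672 = (-2003 + ((-19*18 - 19*5) - 1*163267)) - 58672 = (-2003 + ((-342 - 95) - 163267)) - 58672 = (-2003 + (-437 - 163267)) - 58672 = (-2003 - 163704) - 58672 = -165707 - 58672 = -224379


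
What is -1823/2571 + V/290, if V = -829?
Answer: -2660029/745590 ≈ -3.5677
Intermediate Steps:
-1823/2571 + V/290 = -1823/2571 - 829/290 = -2660029/745590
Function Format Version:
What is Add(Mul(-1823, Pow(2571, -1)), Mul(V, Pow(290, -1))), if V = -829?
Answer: Rational(-2660029, 745590) ≈ -3.5677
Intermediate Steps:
Add(Mul(-1823, Pow(2571, -1)), Mul(V, Pow(290, -1))) = Add(Mul(-1823, Pow(2571, -1)), Mul(-829, Pow(290, -1))) = Add(Mul(-1823, Rational(1, 2571)), Mul(-829, Rational(1, 290))) = Add(Rational(-1823, 2571), Rational(-829, 290)) = Rational(-2660029, 745590)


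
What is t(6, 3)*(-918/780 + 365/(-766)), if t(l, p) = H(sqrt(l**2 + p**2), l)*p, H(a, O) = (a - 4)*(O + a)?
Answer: -2593206/24895 - 740916*sqrt(5)/24895 ≈ -170.71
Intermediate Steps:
H(a, O) = (-4 + a)*(O + a)
t(l, p) = p*(l**2 + p**2 - 4*l - 4*sqrt(l**2 + p**2) + l*sqrt(l**2 + p**2)) (t(l, p) = ((sqrt(l**2 + p**2))**2 - 4*l - 4*sqrt(l**2 + p**2) + l*sqrt(l**2 + p**2))*p = ((l**2 + p**2) - 4*l - 4*sqrt(l**2 + p**2) + l*sqrt(l**2 + p**2))*p = (l**2 + p**2 - 4*l - 4*sqrt(l**2 + p**2) + l*sqrt(l**2 + p**2))*p = p*(l**2 + p**2 - 4*l - 4*sqrt(l**2 + p**2) + l*sqrt(l**2 + p**2)))
t(6, 3)*(-918/780 + 365/(-766)) = (3*(6**2 + 3**2 - 4*6 - 4*sqrt(6**2 + 3**2) + 6*sqrt(6**2 + 3**2)))*(-918/780 + 365/(-766)) = (3*(36 + 9 - 24 - 4*sqrt(36 + 9) + 6*sqrt(36 + 9)))*(-918*1/780 + 365*(-1/766)) = (3*(36 + 9 - 24 - 12*sqrt(5) + 6*sqrt(45)))*(-153/130 - 365/766) = (3*(36 + 9 - 24 - 12*sqrt(5) + 6*(3*sqrt(5))))*(-41162/24895) = (3*(36 + 9 - 24 - 12*sqrt(5) + 18*sqrt(5)))*(-41162/24895) = (3*(21 + 6*sqrt(5)))*(-41162/24895) = (63 + 18*sqrt(5))*(-41162/24895) = -2593206/24895 - 740916*sqrt(5)/24895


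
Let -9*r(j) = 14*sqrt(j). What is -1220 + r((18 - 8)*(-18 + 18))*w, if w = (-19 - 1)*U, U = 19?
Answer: -1220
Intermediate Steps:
w = -380 (w = (-19 - 1)*19 = -20*19 = -380)
r(j) = -14*sqrt(j)/9
-1220 + r((18 - 8)*(-18 + 18))*w = -1220 - 14*sqrt(-18 + 18)*sqrt(18 - 8)/9*(-380) = -1220 - 14*sqrt(10*0)/9*(-380) = -1220 - 14*sqrt(0)/9*(-380) = -1220 - 14/9*0*(-380) = -1220 + 0*(-380) = -1220 + 0 = -1220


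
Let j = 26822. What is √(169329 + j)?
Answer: √196151 ≈ 442.89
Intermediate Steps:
√(169329 + j) = √(169329 + 26822) = √196151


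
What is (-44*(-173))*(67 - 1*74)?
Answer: -53284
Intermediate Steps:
(-44*(-173))*(67 - 1*74) = 7612*(67 - 74) = 7612*(-7) = -53284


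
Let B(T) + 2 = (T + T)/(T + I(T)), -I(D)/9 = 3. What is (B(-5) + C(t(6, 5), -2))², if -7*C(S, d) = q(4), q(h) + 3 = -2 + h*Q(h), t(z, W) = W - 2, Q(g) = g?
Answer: 133225/12544 ≈ 10.621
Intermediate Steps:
I(D) = -27 (I(D) = -9*3 = -27)
t(z, W) = -2 + W
q(h) = -5 + h² (q(h) = -3 + (-2 + h*h) = -3 + (-2 + h²) = -5 + h²)
C(S, d) = -11/7 (C(S, d) = -(-5 + 4²)/7 = -(-5 + 16)/7 = -⅐*11 = -11/7)
B(T) = -2 + 2*T/(-27 + T) (B(T) = -2 + (T + T)/(T - 27) = -2 + (2*T)/(-27 + T) = -2 + 2*T/(-27 + T))
(B(-5) + C(t(6, 5), -2))² = (54/(-27 - 5) - 11/7)² = (54/(-32) - 11/7)² = (54*(-1/32) - 11/7)² = (-27/16 - 11/7)² = (-365/112)² = 133225/12544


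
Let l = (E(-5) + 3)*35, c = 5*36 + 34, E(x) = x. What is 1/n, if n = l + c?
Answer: 1/144 ≈ 0.0069444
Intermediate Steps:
c = 214 (c = 180 + 34 = 214)
l = -70 (l = (-5 + 3)*35 = -2*35 = -70)
n = 144 (n = -70 + 214 = 144)
1/n = 1/144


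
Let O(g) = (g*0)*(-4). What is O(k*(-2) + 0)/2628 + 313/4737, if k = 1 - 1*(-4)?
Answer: 313/4737 ≈ 0.066076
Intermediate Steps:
k = 5 (k = 1 + 4 = 5)
O(g) = 0 (O(g) = 0*(-4) = 0)
O(k*(-2) + 0)/2628 + 313/4737 = 0/2628 + 313/4737 = 0*(1/2628) + 313*(1/4737) = 0 + 313/4737 = 313/4737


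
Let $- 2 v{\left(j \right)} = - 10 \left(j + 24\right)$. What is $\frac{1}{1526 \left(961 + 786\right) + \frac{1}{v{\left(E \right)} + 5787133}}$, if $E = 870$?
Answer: $\frac{5791603}{15439961852967} \approx 3.751 \cdot 10^{-7}$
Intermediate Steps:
$v{\left(j \right)} = 120 + 5 j$ ($v{\left(j \right)} = - \frac{\left(-10\right) \left(j + 24\right)}{2} = - \frac{\left(-10\right) \left(24 + j\right)}{2} = - \frac{-240 - 10 j}{2} = 120 + 5 j$)
$\frac{1}{1526 \left(961 + 786\right) + \frac{1}{v{\left(E \right)} + 5787133}} = \frac{1}{1526 \left(961 + 786\right) + \frac{1}{\left(120 + 5 \cdot 870\right) + 5787133}} = \frac{1}{1526 \cdot 1747 + \frac{1}{\left(120 + 4350\right) + 5787133}} = \frac{1}{2665922 + \frac{1}{4470 + 5787133}} = \frac{1}{2665922 + \frac{1}{5791603}} = \frac{1}{\frac{15439961852967}{5791603}} = \frac{5791603}{15439961852967}$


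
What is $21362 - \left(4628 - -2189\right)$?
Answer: $14545$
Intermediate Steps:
$21362 - \left(4628 - -2189\right) = 21362 - \left(4628 + 2189\right) = 21362 - 6817 = 14545$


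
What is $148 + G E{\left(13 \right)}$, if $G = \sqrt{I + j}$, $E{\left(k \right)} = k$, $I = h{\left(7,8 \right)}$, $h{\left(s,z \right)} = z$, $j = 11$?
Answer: $148 + 13 \sqrt{19} \approx 204.67$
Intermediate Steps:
$I = 8$
$G = \sqrt{19}$ ($G = \sqrt{8 + 11} = \sqrt{19} \approx 4.3589$)
$148 + G E{\left(13 \right)} = 148 + \sqrt{19} \cdot 13 = 148 + 13 \sqrt{19}$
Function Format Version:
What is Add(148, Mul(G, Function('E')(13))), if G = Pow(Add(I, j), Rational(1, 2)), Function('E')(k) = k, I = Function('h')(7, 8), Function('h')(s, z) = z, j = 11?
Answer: Add(148, Mul(13, Pow(19, Rational(1, 2)))) ≈ 204.67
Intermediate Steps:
I = 8
G = Pow(19, Rational(1, 2)) (G = Pow(Add(8, 11), Rational(1, 2)) = Pow(19, Rational(1, 2)) ≈ 4.3589)
Add(148, Mul(G, Function('E')(13))) = Add(148, Mul(Pow(19, Rational(1, 2)), 13)) = Add(148, Mul(13, Pow(19, Rational(1, 2))))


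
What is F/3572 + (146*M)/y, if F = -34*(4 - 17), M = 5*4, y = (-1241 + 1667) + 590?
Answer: 679957/226822 ≈ 2.9978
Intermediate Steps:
y = 1016 (y = 426 + 590 = 1016)
M = 20
F = 442 (F = -34*(-13) = 442)
F/3572 + (146*M)/y = 442/3572 + (146*20)/1016 = 442*(1/3572) + 2920*(1/1016) = 221/1786 + 365/127 = 679957/226822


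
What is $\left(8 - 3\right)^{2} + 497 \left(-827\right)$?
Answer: $-410994$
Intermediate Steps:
$\left(8 - 3\right)^{2} + 497 \left(-827\right) = 5^{2} - 411019 = 25 - 411019 = -410994$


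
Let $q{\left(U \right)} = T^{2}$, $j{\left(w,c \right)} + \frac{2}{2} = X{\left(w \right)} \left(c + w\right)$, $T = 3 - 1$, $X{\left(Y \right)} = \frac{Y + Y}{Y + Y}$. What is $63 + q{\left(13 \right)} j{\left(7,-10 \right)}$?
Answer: $47$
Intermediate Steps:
$X{\left(Y \right)} = 1$ ($X{\left(Y \right)} = \frac{2 Y}{2 Y} = 2 Y \frac{1}{2 Y} = 1$)
$T = 2$ ($T = 3 - 1 = 2$)
$j{\left(w,c \right)} = -1 + c + w$ ($j{\left(w,c \right)} = -1 + 1 \left(c + w\right) = -1 + \left(c + w\right) = -1 + c + w$)
$q{\left(U \right)} = 4$ ($q{\left(U \right)} = 2^{2} = 4$)
$63 + q{\left(13 \right)} j{\left(7,-10 \right)} = 63 + 4 \left(-1 - 10 + 7\right) = 63 + 4 \left(-4\right) = 63 - 16 = 47$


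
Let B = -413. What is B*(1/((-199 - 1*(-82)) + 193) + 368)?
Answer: -11551197/76 ≈ -1.5199e+5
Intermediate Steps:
B*(1/((-199 - 1*(-82)) + 193) + 368) = -413*(1/((-199 - 1*(-82)) + 193) + 368) = -413*(1/((-199 + 82) + 193) + 368) = -413*(1/(-117 + 193) + 368) = -413*(1/76 + 368) = -413*27969/76 = -11551197/76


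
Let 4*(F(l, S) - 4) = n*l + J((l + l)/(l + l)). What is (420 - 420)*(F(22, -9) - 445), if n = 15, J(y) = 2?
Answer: 0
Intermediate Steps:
F(l, S) = 9/2 + 15*l/4 (F(l, S) = 4 + (15*l + 2)/4 = 4 + (2 + 15*l)/4 = 4 + (½ + 15*l/4) = 9/2 + 15*l/4)
(420 - 420)*(F(22, -9) - 445) = (420 - 420)*((9/2 + (15/4)*22) - 445) = 0*((9/2 + 165/2) - 445) = 0*(87 - 445) = 0*(-358) = 0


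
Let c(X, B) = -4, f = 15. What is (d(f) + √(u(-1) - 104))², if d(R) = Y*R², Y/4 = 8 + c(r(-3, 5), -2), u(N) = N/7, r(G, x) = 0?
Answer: 90719271/7 + 194400*I*√7/7 ≈ 1.296e+7 + 73476.0*I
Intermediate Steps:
u(N) = N/7 (u(N) = N*(⅐) = N/7)
Y = 16 (Y = 4*(8 - 4) = 4*4 = 16)
d(R) = 16*R²
(d(f) + √(u(-1) - 104))² = (16*15² + √((⅐)*(-1) - 104))² = (16*225 + √(-⅐ - 104))² = (3600 + √(-729/7))² = (3600 + 27*I*√7/7)²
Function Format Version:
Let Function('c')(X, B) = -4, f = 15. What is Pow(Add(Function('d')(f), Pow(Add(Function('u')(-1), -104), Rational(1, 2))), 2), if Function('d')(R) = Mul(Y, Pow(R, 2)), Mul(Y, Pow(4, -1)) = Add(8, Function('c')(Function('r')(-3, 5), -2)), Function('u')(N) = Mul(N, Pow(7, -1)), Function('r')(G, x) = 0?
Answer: Add(Rational(90719271, 7), Mul(Rational(194400, 7), I, Pow(7, Rational(1, 2)))) ≈ Add(1.2960e+7, Mul(73476., I))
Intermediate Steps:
Function('u')(N) = Mul(Rational(1, 7), N) (Function('u')(N) = Mul(N, Rational(1, 7)) = Mul(Rational(1, 7), N))
Y = 16 (Y = Mul(4, Add(8, -4)) = Mul(4, 4) = 16)
Function('d')(R) = Mul(16, Pow(R, 2))
Pow(Add(Function('d')(f), Pow(Add(Function('u')(-1), -104), Rational(1, 2))), 2) = Pow(Add(Mul(16, Pow(15, 2)), Pow(Add(Mul(Rational(1, 7), -1), -104), Rational(1, 2))), 2) = Pow(Add(Mul(16, 225), Pow(Add(Rational(-1, 7), -104), Rational(1, 2))), 2) = Pow(Add(3600, Pow(Rational(-729, 7), Rational(1, 2))), 2) = Pow(Add(3600, Mul(Rational(27, 7), I, Pow(7, Rational(1, 2)))), 2)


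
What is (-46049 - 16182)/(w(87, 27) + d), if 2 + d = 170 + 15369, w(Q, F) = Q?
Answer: -62231/15624 ≈ -3.9830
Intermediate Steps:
d = 15537 (d = -2 + (170 + 15369) = -2 + 15539 = 15537)
(-46049 - 16182)/(w(87, 27) + d) = (-46049 - 16182)/(87 + 15537) = -62231/15624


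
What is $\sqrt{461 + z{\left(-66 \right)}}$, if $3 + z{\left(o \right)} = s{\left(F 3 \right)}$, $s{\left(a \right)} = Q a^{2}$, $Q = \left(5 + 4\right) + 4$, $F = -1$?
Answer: $5 \sqrt{23} \approx 23.979$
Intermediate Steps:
$Q = 13$ ($Q = 9 + 4 = 13$)
$s{\left(a \right)} = 13 a^{2}$
$z{\left(o \right)} = 114$ ($z{\left(o \right)} = -3 + 13 \left(\left(-1\right) 3\right)^{2} = -3 + 13 \left(-3\right)^{2} = -3 + 13 \cdot 9 = -3 + 117 = 114$)
$\sqrt{461 + z{\left(-66 \right)}} = \sqrt{461 + 114} = \sqrt{575} = 5 \sqrt{23}$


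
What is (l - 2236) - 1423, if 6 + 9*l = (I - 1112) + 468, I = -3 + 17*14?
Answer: -33346/9 ≈ -3705.1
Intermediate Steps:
I = 235 (I = -3 + 238 = 235)
l = -415/9 (l = -⅔ + ((235 - 1112) + 468)/9 = -⅔ + (-877 + 468)/9 = -⅔ + (⅑)*(-409) = -⅔ - 409/9 = -415/9 ≈ -46.111)
(l - 2236) - 1423 = (-415/9 - 2236) - 1423 = -20539/9 - 1423 = -33346/9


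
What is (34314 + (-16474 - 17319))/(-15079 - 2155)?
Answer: -521/17234 ≈ -0.030231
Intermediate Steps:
(34314 + (-16474 - 17319))/(-15079 - 2155) = (34314 - 33793)/(-17234) = 521*(-1/17234) = -521/17234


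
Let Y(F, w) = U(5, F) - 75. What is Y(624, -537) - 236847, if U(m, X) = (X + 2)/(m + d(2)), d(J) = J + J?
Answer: -2131672/9 ≈ -2.3685e+5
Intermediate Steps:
d(J) = 2*J
U(m, X) = (2 + X)/(4 + m) (U(m, X) = (X + 2)/(m + 2*2) = (2 + X)/(m + 4) = (2 + X)/(4 + m))
Y(F, w) = -673/9 + F/9 (Y(F, w) = (2 + F)/(4 + 5) - 75 = (2 + F)/9 - 75 = (2/9 + F/9) - 75 = -673/9 + F/9)
Y(624, -537) - 236847 = (-673/9 + (⅑)*624) - 236847 = (-673/9 + 208/3) - 236847 = -49/9 - 236847 = -2131672/9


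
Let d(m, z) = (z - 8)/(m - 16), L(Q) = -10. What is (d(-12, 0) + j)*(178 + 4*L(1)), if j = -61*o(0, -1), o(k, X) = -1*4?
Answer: 235980/7 ≈ 33711.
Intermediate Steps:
o(k, X) = -4
d(m, z) = (-8 + z)/(-16 + m)
j = 244 (j = -61*(-4) = 244)
(d(-12, 0) + j)*(178 + 4*L(1)) = ((-8 + 0)/(-16 - 12) + 244)*(178 + 4*(-10)) = (-8/(-28) + 244)*(178 - 40) = (-1/28*(-8) + 244)*138 = (2/7 + 244)*138 = (1710/7)*138 = 235980/7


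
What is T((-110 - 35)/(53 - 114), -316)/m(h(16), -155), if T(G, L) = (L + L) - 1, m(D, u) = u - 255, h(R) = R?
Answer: 633/410 ≈ 1.5439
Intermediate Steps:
m(D, u) = -255 + u
T(G, L) = -1 + 2*L (T(G, L) = 2*L - 1 = -1 + 2*L)
T((-110 - 35)/(53 - 114), -316)/m(h(16), -155) = (-1 + 2*(-316))/(-255 - 155) = (-1 - 632)/(-410) = -633*(-1/410) = 633/410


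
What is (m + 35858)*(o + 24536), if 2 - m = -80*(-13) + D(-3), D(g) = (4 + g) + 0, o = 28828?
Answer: 1858081116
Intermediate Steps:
D(g) = 4 + g
m = -1039 (m = 2 - (-80*(-13) + (4 - 3)) = 2 - (1040 + 1) = 2 - 1*1041 = 2 - 1041 = -1039)
(m + 35858)*(o + 24536) = (-1039 + 35858)*(28828 + 24536) = 34819*53364 = 1858081116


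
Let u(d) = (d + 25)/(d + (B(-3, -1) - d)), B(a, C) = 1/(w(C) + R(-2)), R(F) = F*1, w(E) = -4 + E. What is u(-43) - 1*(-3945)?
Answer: 4071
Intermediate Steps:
R(F) = F
B(a, C) = 1/(-6 + C) (B(a, C) = 1/((-4 + C) - 2) = 1/(-6 + C))
u(d) = -175 - 7*d (u(d) = (d + 25)/(d + (1/(-6 - 1) - d)) = (25 + d)/(d + (1/(-7) - d)) = (25 + d)/(d + (-1/7 - d)) = (25 + d)/(-1/7) = (25 + d)*(-7) = -175 - 7*d)
u(-43) - 1*(-3945) = (-175 - 7*(-43)) - 1*(-3945) = (-175 + 301) + 3945 = 126 + 3945 = 4071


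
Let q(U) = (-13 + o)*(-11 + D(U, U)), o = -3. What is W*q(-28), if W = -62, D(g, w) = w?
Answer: -38688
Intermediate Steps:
q(U) = 176 - 16*U (q(U) = (-13 - 3)*(-11 + U) = -16*(-11 + U) = 176 - 16*U)
W*q(-28) = -62*(176 - 16*(-28)) = -62*(176 + 448) = -62*624 = -38688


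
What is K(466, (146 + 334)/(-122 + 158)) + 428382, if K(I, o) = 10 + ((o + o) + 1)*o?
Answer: 3858848/9 ≈ 4.2876e+5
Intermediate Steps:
K(I, o) = 10 + o*(1 + 2*o) (K(I, o) = 10 + (2*o + 1)*o = 10 + (1 + 2*o)*o = 10 + o*(1 + 2*o))
K(466, (146 + 334)/(-122 + 158)) + 428382 = (10 + (146 + 334)/(-122 + 158) + 2*((146 + 334)/(-122 + 158))**2) + 428382 = (10 + 480/36 + 2*(480/36)**2) + 428382 = (10 + 480*(1/36) + 2*(480*(1/36))**2) + 428382 = (10 + 40/3 + 2*(40/3)**2) + 428382 = (10 + 40/3 + 2*(1600/9)) + 428382 = (10 + 40/3 + 3200/9) + 428382 = 3410/9 + 428382 = 3858848/9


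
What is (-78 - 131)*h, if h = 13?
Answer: -2717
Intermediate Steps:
(-78 - 131)*h = (-78 - 131)*13 = -209*13 = -2717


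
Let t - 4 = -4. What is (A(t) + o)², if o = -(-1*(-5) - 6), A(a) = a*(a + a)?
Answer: 1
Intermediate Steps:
t = 0 (t = 4 - 4 = 0)
A(a) = 2*a² (A(a) = a*(2*a) = 2*a²)
o = 1 (o = -(5 - 6) = -1*(-1) = 1)
(A(t) + o)² = (2*0² + 1)² = (2*0 + 1)² = (0 + 1)² = 1² = 1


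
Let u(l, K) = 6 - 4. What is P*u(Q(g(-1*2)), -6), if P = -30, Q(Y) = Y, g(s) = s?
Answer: -60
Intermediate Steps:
u(l, K) = 2
P*u(Q(g(-1*2)), -6) = -30*2 = -60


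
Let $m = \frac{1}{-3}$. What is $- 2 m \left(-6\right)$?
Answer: $-4$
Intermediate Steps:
$m = - \frac{1}{3} \approx -0.33333$
$- 2 m \left(-6\right) = \left(-2\right) \left(- \frac{1}{3}\right) \left(-6\right) = \frac{2}{3} \left(-6\right) = -4$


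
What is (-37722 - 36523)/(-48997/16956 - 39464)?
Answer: 1258898220/669200581 ≈ 1.8812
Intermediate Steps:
(-37722 - 36523)/(-48997/16956 - 39464) = -74245/(-48997*1/16956 - 39464) = -74245/(-48997/16956 - 39464) = -74245/(-669200581/16956) = -74245*(-16956/669200581) = 1258898220/669200581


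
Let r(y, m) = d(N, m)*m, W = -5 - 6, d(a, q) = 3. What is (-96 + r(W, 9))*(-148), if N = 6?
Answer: 10212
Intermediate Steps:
W = -11
r(y, m) = 3*m
(-96 + r(W, 9))*(-148) = (-96 + 3*9)*(-148) = (-96 + 27)*(-148) = -69*(-148) = 10212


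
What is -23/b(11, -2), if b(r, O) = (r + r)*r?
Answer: -23/242 ≈ -0.095041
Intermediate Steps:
b(r, O) = 2*r**2 (b(r, O) = (2*r)*r = 2*r**2)
-23/b(11, -2) = -23/(2*11**2) = -23/(2*121) = -23/242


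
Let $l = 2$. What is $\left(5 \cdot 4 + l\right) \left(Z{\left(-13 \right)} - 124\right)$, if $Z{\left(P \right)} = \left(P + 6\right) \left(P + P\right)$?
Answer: $1276$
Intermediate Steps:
$Z{\left(P \right)} = 2 P \left(6 + P\right)$ ($Z{\left(P \right)} = \left(6 + P\right) 2 P = 2 P \left(6 + P\right)$)
$\left(5 \cdot 4 + l\right) \left(Z{\left(-13 \right)} - 124\right) = \left(5 \cdot 4 + 2\right) \left(2 \left(-13\right) \left(6 - 13\right) - 124\right) = \left(20 + 2\right) \left(2 \left(-13\right) \left(-7\right) - 124\right) = 22 \left(182 - 124\right) = 22 \cdot 58 = 1276$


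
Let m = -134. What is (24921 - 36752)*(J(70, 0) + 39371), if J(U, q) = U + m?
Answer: -465041117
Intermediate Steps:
J(U, q) = -134 + U (J(U, q) = U - 134 = -134 + U)
(24921 - 36752)*(J(70, 0) + 39371) = (24921 - 36752)*((-134 + 70) + 39371) = -11831*(-64 + 39371) = -11831*39307 = -465041117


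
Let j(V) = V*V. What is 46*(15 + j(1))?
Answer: 736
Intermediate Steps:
j(V) = V**2
46*(15 + j(1)) = 46*(15 + 1**2) = 46*(15 + 1) = 46*16 = 736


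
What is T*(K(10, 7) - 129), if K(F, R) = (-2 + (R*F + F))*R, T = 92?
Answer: 38364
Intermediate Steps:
K(F, R) = R*(-2 + F + F*R) (K(F, R) = (-2 + (F*R + F))*R = (-2 + (F + F*R))*R = (-2 + F + F*R)*R = R*(-2 + F + F*R))
T*(K(10, 7) - 129) = 92*(7*(-2 + 10 + 10*7) - 129) = 92*(7*(-2 + 10 + 70) - 129) = 92*(7*78 - 129) = 92*(546 - 129) = 92*417 = 38364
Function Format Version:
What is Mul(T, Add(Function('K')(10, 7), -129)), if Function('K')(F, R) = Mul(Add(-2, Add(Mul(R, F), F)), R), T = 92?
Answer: 38364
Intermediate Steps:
Function('K')(F, R) = Mul(R, Add(-2, F, Mul(F, R))) (Function('K')(F, R) = Mul(Add(-2, Add(Mul(F, R), F)), R) = Mul(Add(-2, Add(F, Mul(F, R))), R) = Mul(Add(-2, F, Mul(F, R)), R) = Mul(R, Add(-2, F, Mul(F, R))))
Mul(T, Add(Function('K')(10, 7), -129)) = Mul(92, Add(Mul(7, Add(-2, 10, Mul(10, 7))), -129)) = Mul(92, Add(Mul(7, Add(-2, 10, 70)), -129)) = Mul(92, Add(Mul(7, 78), -129)) = Mul(92, Add(546, -129)) = Mul(92, 417) = 38364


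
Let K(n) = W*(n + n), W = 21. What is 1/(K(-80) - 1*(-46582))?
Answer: 1/43222 ≈ 2.3136e-5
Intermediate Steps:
K(n) = 42*n (K(n) = 21*(n + n) = 21*(2*n) = 42*n)
1/(K(-80) - 1*(-46582)) = 1/(42*(-80) - 1*(-46582)) = 1/(-3360 + 46582) = 1/43222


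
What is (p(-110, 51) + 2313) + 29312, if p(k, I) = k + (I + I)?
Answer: 31617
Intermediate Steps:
p(k, I) = k + 2*I
(p(-110, 51) + 2313) + 29312 = ((-110 + 2*51) + 2313) + 29312 = ((-110 + 102) + 2313) + 29312 = (-8 + 2313) + 29312 = 2305 + 29312 = 31617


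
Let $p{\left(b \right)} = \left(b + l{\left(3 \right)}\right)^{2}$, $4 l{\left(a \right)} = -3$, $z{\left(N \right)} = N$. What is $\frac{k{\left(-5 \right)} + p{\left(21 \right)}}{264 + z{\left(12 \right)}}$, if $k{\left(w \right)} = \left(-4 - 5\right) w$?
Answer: $\frac{2427}{1472} \approx 1.6488$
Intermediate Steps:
$l{\left(a \right)} = - \frac{3}{4}$ ($l{\left(a \right)} = \frac{1}{4} \left(-3\right) = - \frac{3}{4}$)
$k{\left(w \right)} = - 9 w$
$p{\left(b \right)} = \left(- \frac{3}{4} + b\right)^{2}$ ($p{\left(b \right)} = \left(b - \frac{3}{4}\right)^{2} = \left(- \frac{3}{4} + b\right)^{2}$)
$\frac{k{\left(-5 \right)} + p{\left(21 \right)}}{264 + z{\left(12 \right)}} = \frac{\left(-9\right) \left(-5\right) + \frac{\left(-3 + 4 \cdot 21\right)^{2}}{16}}{264 + 12} = \frac{45 + \frac{\left(-3 + 84\right)^{2}}{16}}{276} = \left(45 + \frac{81^{2}}{16}\right) \frac{1}{276} = \left(45 + \frac{1}{16} \cdot 6561\right) \frac{1}{276} = \left(45 + \frac{6561}{16}\right) \frac{1}{276} = \frac{7281}{16} \cdot \frac{1}{276} = \frac{2427}{1472}$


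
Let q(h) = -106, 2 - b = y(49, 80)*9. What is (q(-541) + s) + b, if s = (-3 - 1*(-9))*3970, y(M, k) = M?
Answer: 23275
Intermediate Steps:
b = -439 (b = 2 - 49*9 = 2 - 1*441 = 2 - 441 = -439)
s = 23820 (s = (-3 + 9)*3970 = 6*3970 = 23820)
(q(-541) + s) + b = (-106 + 23820) - 439 = 23714 - 439 = 23275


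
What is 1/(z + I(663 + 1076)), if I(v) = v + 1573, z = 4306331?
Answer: 1/4309643 ≈ 2.3204e-7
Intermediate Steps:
I(v) = 1573 + v
1/(z + I(663 + 1076)) = 1/(4306331 + (1573 + (663 + 1076))) = 1/(4306331 + (1573 + 1739)) = 1/(4306331 + 3312) = 1/4309643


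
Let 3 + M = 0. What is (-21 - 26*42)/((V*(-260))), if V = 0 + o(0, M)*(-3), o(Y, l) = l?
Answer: 371/780 ≈ 0.47564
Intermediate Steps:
M = -3 (M = -3 + 0 = -3)
V = 9 (V = 0 - 3*(-3) = 0 + 9 = 9)
(-21 - 26*42)/((V*(-260))) = (-21 - 26*42)/((9*(-260))) = (-21 - 1092)/(-2340) = -1113*(-1/2340) = 371/780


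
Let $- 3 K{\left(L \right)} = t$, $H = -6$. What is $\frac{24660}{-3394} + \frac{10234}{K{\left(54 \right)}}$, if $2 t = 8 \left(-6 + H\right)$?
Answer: $\frac{8584909}{13576} \approx 632.36$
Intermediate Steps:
$t = -48$ ($t = \frac{8 \left(-6 - 6\right)}{2} = \frac{8 \left(-12\right)}{2} = \frac{1}{2} \left(-96\right) = -48$)
$K{\left(L \right)} = 16$ ($K{\left(L \right)} = \left(- \frac{1}{3}\right) \left(-48\right) = 16$)
$\frac{24660}{-3394} + \frac{10234}{K{\left(54 \right)}} = \frac{24660}{-3394} + \frac{10234}{16} = 24660 \left(- \frac{1}{3394}\right) + 10234 \cdot \frac{1}{16} = - \frac{12330}{1697} + \frac{5117}{8} = \frac{8584909}{13576}$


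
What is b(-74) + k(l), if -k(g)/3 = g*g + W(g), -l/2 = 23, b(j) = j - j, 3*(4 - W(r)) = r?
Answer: -6406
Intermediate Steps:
W(r) = 4 - r/3
b(j) = 0
l = -46 (l = -2*23 = -46)
k(g) = -12 + g - 3*g**2 (k(g) = -3*(g*g + (4 - g/3)) = -3*(g**2 + (4 - g/3)) = -3*(4 + g**2 - g/3) = -12 + g - 3*g**2)
b(-74) + k(l) = 0 + (-12 - 46 - 3*(-46)**2) = 0 + (-12 - 46 - 3*2116) = 0 + (-12 - 46 - 6348) = 0 - 6406 = -6406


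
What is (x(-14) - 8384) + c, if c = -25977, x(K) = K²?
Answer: -34165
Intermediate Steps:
(x(-14) - 8384) + c = ((-14)² - 8384) - 25977 = (196 - 8384) - 25977 = -8188 - 25977 = -34165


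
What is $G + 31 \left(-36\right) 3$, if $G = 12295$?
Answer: $8947$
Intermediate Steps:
$G + 31 \left(-36\right) 3 = 12295 + 31 \left(-36\right) 3 = 12295 - 3348 = 8947$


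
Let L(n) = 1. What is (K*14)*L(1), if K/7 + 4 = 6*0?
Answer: -392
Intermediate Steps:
K = -28 (K = -28 + 7*(6*0) = -28 + 7*0 = -28 + 0 = -28)
(K*14)*L(1) = -28*14*1 = -392*1 = -392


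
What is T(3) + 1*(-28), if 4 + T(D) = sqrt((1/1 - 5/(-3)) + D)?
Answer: -32 + sqrt(51)/3 ≈ -29.620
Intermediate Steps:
T(D) = -4 + sqrt(8/3 + D) (T(D) = -4 + sqrt((1/1 - 5/(-3)) + D) = -4 + sqrt((1*1 - 5*(-1/3)) + D) = -4 + sqrt((1 + 5/3) + D) = -4 + sqrt(8/3 + D))
T(3) + 1*(-28) = (-4 + sqrt(24 + 9*3)/3) + 1*(-28) = (-4 + sqrt(24 + 27)/3) - 28 = (-4 + sqrt(51)/3) - 28 = -32 + sqrt(51)/3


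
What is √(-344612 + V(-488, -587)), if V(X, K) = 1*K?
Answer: I*√345199 ≈ 587.54*I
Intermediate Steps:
V(X, K) = K
√(-344612 + V(-488, -587)) = √(-344612 - 587) = √(-345199) = I*√345199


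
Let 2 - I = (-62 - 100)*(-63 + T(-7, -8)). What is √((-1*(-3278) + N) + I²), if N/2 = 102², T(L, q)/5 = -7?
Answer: √252007962 ≈ 15875.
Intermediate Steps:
T(L, q) = -35 (T(L, q) = 5*(-7) = -35)
N = 20808 (N = 2*102² = 2*10404 = 20808)
I = -15874 (I = 2 - (-62 - 100)*(-63 - 35) = 2 - (-162)*(-98) = 2 - 1*15876 = 2 - 15876 = -15874)
√((-1*(-3278) + N) + I²) = √((-1*(-3278) + 20808) + (-15874)²) = √((3278 + 20808) + 251983876) = √(24086 + 251983876) = √252007962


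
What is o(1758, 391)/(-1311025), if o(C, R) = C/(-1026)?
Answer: 293/224185275 ≈ 1.3070e-6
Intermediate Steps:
o(C, R) = -C/1026 (o(C, R) = C*(-1/1026) = -C/1026)
o(1758, 391)/(-1311025) = -1/1026*1758/(-1311025) = -293/171*(-1/1311025) = 293/224185275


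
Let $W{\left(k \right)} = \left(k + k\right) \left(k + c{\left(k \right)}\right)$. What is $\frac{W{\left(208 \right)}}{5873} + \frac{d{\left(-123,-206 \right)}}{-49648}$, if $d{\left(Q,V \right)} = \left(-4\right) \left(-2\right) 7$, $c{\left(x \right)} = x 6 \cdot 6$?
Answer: $\frac{19868691305}{36447838} \approx 545.13$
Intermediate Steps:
$c{\left(x \right)} = 36 x$ ($c{\left(x \right)} = 6 x 6 = 36 x$)
$d{\left(Q,V \right)} = 56$ ($d{\left(Q,V \right)} = 8 \cdot 7 = 56$)
$W{\left(k \right)} = 74 k^{2}$ ($W{\left(k \right)} = \left(k + k\right) \left(k + 36 k\right) = 2 k 37 k = 74 k^{2}$)
$\frac{W{\left(208 \right)}}{5873} + \frac{d{\left(-123,-206 \right)}}{-49648} = \frac{74 \cdot 208^{2}}{5873} + \frac{56}{-49648} = 74 \cdot 43264 \cdot \frac{1}{5873} + 56 \left(- \frac{1}{49648}\right) = 3201536 \cdot \frac{1}{5873} - \frac{7}{6206} = \frac{3201536}{5873} - \frac{7}{6206} = \frac{19868691305}{36447838}$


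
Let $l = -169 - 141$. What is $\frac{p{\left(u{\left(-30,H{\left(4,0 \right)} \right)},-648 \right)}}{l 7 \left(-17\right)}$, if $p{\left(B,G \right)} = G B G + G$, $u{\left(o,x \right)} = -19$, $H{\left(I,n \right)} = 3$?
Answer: $- \frac{569916}{2635} \approx -216.29$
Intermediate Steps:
$p{\left(B,G \right)} = G + B G^{2}$ ($p{\left(B,G \right)} = B G G + G = B G^{2} + G = G + B G^{2}$)
$l = -310$ ($l = -169 - 141 = -310$)
$\frac{p{\left(u{\left(-30,H{\left(4,0 \right)} \right)},-648 \right)}}{l 7 \left(-17\right)} = \frac{\left(-648\right) \left(1 - -12312\right)}{\left(-310\right) 7 \left(-17\right)} = \frac{\left(-648\right) \left(1 + 12312\right)}{\left(-310\right) \left(-119\right)} = \frac{\left(-648\right) 12313}{36890} = \left(-7978824\right) \frac{1}{36890} = - \frac{569916}{2635}$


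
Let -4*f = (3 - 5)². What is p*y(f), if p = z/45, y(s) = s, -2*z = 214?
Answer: 107/45 ≈ 2.3778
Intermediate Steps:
z = -107 (z = -½*214 = -107)
f = -1 (f = -(3 - 5)²/4 = -¼*(-2)² = -¼*4 = -1)
p = -107/45 ≈ -2.3778
p*y(f) = -107/45*(-1) = 107/45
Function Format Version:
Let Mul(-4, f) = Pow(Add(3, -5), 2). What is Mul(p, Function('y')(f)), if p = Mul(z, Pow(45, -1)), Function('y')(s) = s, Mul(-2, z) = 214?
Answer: Rational(107, 45) ≈ 2.3778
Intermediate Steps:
z = -107 (z = Mul(Rational(-1, 2), 214) = -107)
f = -1 (f = Mul(Rational(-1, 4), Pow(Add(3, -5), 2)) = Mul(Rational(-1, 4), Pow(-2, 2)) = Mul(Rational(-1, 4), 4) = -1)
p = Rational(-107, 45) (p = Mul(-107, Pow(45, -1)) = Mul(-107, Rational(1, 45)) = Rational(-107, 45) ≈ -2.3778)
Mul(p, Function('y')(f)) = Mul(Rational(-107, 45), -1) = Rational(107, 45)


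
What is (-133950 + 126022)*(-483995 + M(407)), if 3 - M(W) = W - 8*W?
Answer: 3814501704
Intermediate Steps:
M(W) = 3 + 7*W (M(W) = 3 - (W - 8*W) = 3 - (-7)*W = 3 + 7*W)
(-133950 + 126022)*(-483995 + M(407)) = (-133950 + 126022)*(-483995 + (3 + 7*407)) = -7928*(-483995 + (3 + 2849)) = -7928*(-483995 + 2852) = -7928*(-481143) = 3814501704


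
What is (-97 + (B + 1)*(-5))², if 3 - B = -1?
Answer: 14884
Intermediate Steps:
B = 4 (B = 3 - 1*(-1) = 3 + 1 = 4)
(-97 + (B + 1)*(-5))² = (-97 + (4 + 1)*(-5))² = (-97 + 5*(-5))² = (-97 - 25)² = (-122)² = 14884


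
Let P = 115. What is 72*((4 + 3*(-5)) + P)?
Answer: 7488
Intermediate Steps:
72*((4 + 3*(-5)) + P) = 72*((4 + 3*(-5)) + 115) = 72*((4 - 15) + 115) = 72*(-11 + 115) = 72*104 = 7488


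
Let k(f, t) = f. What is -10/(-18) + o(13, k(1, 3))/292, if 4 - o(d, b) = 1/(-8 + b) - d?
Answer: 2825/4599 ≈ 0.61426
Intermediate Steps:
o(d, b) = 4 + d - 1/(-8 + b) (o(d, b) = 4 - (1/(-8 + b) - d) = 4 + (d - 1/(-8 + b)) = 4 + d - 1/(-8 + b))
-10/(-18) + o(13, k(1, 3))/292 = -10/(-18) + ((-33 - 8*13 + 4*1 + 1*13)/(-8 + 1))/292 = -10*(-1/18) + ((-33 - 104 + 4 + 13)/(-7))*(1/292) = 5/9 - ⅐*(-120)*(1/292) = 5/9 + (120/7)*(1/292) = 5/9 + 30/511 = 2825/4599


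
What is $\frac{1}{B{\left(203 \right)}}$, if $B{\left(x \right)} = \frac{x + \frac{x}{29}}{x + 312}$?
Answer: $\frac{103}{42} \approx 2.4524$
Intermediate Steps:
$B{\left(x \right)} = \frac{30 x}{29 \left(312 + x\right)}$ ($B{\left(x \right)} = \frac{x + x \frac{1}{29}}{312 + x} = \frac{x + \frac{x}{29}}{312 + x} = \frac{\frac{30}{29} x}{312 + x} = \frac{30 x}{29 \left(312 + x\right)}$)
$\frac{1}{B{\left(203 \right)}} = \frac{1}{\frac{30}{29} \cdot 203 \frac{1}{312 + 203}} = \frac{1}{\frac{30}{29} \cdot 203 \cdot \frac{1}{515}} = \frac{1}{\frac{42}{103}} = \frac{103}{42}$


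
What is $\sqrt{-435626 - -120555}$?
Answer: $i \sqrt{315071} \approx 561.31 i$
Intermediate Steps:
$\sqrt{-435626 - -120555} = \sqrt{-435626 + 120555} = \sqrt{-315071} = i \sqrt{315071}$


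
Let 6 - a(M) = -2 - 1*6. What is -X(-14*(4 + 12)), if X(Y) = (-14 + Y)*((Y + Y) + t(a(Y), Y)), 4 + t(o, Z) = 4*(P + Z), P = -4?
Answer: -324632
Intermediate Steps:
a(M) = 14 (a(M) = 6 - (-2 - 1*6) = 6 - (-2 - 6) = 6 - 1*(-8) = 6 + 8 = 14)
t(o, Z) = -20 + 4*Z (t(o, Z) = -4 + 4*(-4 + Z) = -4 + (-16 + 4*Z) = -20 + 4*Z)
X(Y) = (-20 + 6*Y)*(-14 + Y) (X(Y) = (-14 + Y)*((Y + Y) + (-20 + 4*Y)) = (-14 + Y)*(2*Y + (-20 + 4*Y)) = (-14 + Y)*(-20 + 6*Y) = (-20 + 6*Y)*(-14 + Y))
-X(-14*(4 + 12)) = -(280 - (-1456)*(4 + 12) + 6*(-14*(4 + 12))²) = -(280 - (-1456)*16 + 6*(-14*16)²) = -(280 - 104*(-224) + 6*(-224)²) = -(280 + 23296 + 6*50176) = -(280 + 23296 + 301056) = -1*324632 = -324632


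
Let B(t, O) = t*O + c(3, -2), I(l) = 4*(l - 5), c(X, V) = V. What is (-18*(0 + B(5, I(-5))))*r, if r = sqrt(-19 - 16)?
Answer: 3636*I*sqrt(35) ≈ 21511.0*I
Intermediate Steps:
I(l) = -20 + 4*l (I(l) = 4*(-5 + l) = -20 + 4*l)
B(t, O) = -2 + O*t (B(t, O) = t*O - 2 = O*t - 2 = -2 + O*t)
r = I*sqrt(35) (r = sqrt(-35) = I*sqrt(35) ≈ 5.9161*I)
(-18*(0 + B(5, I(-5))))*r = (-18*(0 + (-2 + (-20 + 4*(-5))*5)))*(I*sqrt(35)) = (-18*(0 + (-2 + (-20 - 20)*5)))*(I*sqrt(35)) = (-18*(0 + (-2 - 40*5)))*(I*sqrt(35)) = (-18*(0 + (-2 - 200)))*(I*sqrt(35)) = (-18*(0 - 202))*(I*sqrt(35)) = (-18*(-202))*(I*sqrt(35)) = 3636*(I*sqrt(35)) = 3636*I*sqrt(35)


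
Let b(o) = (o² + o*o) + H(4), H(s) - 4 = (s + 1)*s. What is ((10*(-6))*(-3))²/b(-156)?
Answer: 1350/2029 ≈ 0.66535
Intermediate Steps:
H(s) = 4 + s*(1 + s) (H(s) = 4 + (s + 1)*s = 4 + (1 + s)*s = 4 + s*(1 + s))
b(o) = 24 + 2*o² (b(o) = (o² + o*o) + (4 + 4 + 4²) = (o² + o²) + (4 + 4 + 16) = 2*o² + 24 = 24 + 2*o²)
((10*(-6))*(-3))²/b(-156) = ((10*(-6))*(-3))²/(24 + 2*(-156)²) = (-60*(-3))²/(24 + 2*24336) = 180²/(24 + 48672) = 32400/48696 = 32400*(1/48696) = 1350/2029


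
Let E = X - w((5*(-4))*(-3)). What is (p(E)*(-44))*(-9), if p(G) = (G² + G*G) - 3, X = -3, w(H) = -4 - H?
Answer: 2945844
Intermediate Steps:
E = 61 (E = -3 - (-4 - 5*(-4)*(-3)) = -3 - (-4 - (-20)*(-3)) = -3 - (-4 - 1*60) = -3 - (-4 - 60) = -3 - 1*(-64) = -3 + 64 = 61)
p(G) = -3 + 2*G² (p(G) = (G² + G²) - 3 = 2*G² - 3 = -3 + 2*G²)
(p(E)*(-44))*(-9) = ((-3 + 2*61²)*(-44))*(-9) = ((-3 + 2*3721)*(-44))*(-9) = ((-3 + 7442)*(-44))*(-9) = (7439*(-44))*(-9) = -327316*(-9) = 2945844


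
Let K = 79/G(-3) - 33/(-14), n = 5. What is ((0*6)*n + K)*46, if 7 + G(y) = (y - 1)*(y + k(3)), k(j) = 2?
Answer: -23161/21 ≈ -1102.9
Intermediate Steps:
G(y) = -7 + (-1 + y)*(2 + y) (G(y) = -7 + (y - 1)*(y + 2) = -7 + (-1 + y)*(2 + y))
K = -1007/42 (K = 79/(-9 - 3 + (-3)**2) - 33/(-14) = 79/(-9 - 3 + 9) - 33*(-1/14) = 79/(-3) + 33/14 = 79*(-1/3) + 33/14 = -79/3 + 33/14 = -1007/42 ≈ -23.976)
((0*6)*n + K)*46 = ((0*6)*5 - 1007/42)*46 = (0*5 - 1007/42)*46 = (0 - 1007/42)*46 = -1007/42*46 = -23161/21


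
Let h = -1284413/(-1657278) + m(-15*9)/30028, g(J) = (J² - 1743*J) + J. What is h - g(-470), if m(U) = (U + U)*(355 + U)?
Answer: -12934369525389349/12441185946 ≈ -1.0396e+6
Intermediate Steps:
g(J) = J² - 1742*J
m(U) = 2*U*(355 + U) (m(U) = (2*U)*(355 + U) = 2*U*(355 + U))
h = -14968489909/12441185946 (h = -1284413/(-1657278) + (2*(-15*9)*(355 - 15*9))/30028 = -1284413*(-1/1657278) + (2*(-135)*(355 - 135))*(1/30028) = 1284413/1657278 + (2*(-135)*220)*(1/30028) = 1284413/1657278 - 59400*1/30028 = 1284413/1657278 - 14850/7507 = -14968489909/12441185946 ≈ -1.2031)
h - g(-470) = -14968489909/12441185946 - (-470)*(-1742 - 470) = -14968489909/12441185946 - (-470)*(-2212) = -14968489909/12441185946 - 1*1039640 = -14968489909/12441185946 - 1039640 = -12934369525389349/12441185946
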